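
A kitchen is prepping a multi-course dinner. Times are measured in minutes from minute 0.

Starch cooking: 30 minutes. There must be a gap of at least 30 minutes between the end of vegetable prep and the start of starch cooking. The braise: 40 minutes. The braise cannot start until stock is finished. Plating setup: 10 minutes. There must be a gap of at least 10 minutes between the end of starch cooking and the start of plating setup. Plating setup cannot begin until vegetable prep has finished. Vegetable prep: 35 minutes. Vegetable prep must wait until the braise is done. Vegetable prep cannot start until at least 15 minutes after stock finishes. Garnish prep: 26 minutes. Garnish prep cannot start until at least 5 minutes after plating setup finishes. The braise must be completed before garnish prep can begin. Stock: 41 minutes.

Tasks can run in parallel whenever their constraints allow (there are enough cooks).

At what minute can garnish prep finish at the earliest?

227

Stock can start immediately at minute 0; it finishes at minute 41.
After stock (finishes minute 41), the braise can start at minute 41 and finishes at minute 81.
Vegetable prep cannot start until the braise (finishes minute 81); stock (finishes minute 41, plus 15-minute gap → minute 56). The controlling bound is minute 81, so vegetable prep finishes at 81 + 35 = minute 116.
Starch cooking cannot begin until vegetable prep (finishes minute 116, plus 30-minute gap → minute 146). It runs from minute 146 to 146 + 30 = minute 176.
Plating setup needs all of starch cooking (finishes minute 176, plus 10-minute gap → minute 186); vegetable prep (finishes minute 116). That puts its earliest start at minute 186; it finishes at 186 + 10 = minute 196.
Garnish prep needs all of plating setup (finishes minute 196, plus 5-minute gap → minute 201); the braise (finishes minute 81). That puts its earliest start at minute 201; it finishes at 201 + 26 = minute 227.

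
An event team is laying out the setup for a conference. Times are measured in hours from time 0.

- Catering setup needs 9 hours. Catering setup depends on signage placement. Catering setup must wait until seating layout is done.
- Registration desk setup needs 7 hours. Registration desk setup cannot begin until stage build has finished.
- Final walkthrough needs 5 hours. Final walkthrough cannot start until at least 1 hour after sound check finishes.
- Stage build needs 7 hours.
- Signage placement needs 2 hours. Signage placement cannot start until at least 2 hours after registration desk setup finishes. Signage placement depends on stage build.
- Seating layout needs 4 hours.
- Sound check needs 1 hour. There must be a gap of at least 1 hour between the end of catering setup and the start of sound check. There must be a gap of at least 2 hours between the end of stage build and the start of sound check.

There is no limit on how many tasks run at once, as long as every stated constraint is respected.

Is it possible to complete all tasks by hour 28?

Seating layout has no prerequisites, so it starts at hour 0 and finishes at hour 4.
Nothing blocks stage build, so it runs from hour 0 to hour 7.
Registration desk setup waits on stage build (finishes hour 7), so it starts at hour 7 and finishes at 7 + 7 = hour 14.
Signage placement needs all of registration desk setup (finishes hour 14, plus 2-hour gap → hour 16); stage build (finishes hour 7). That puts its earliest start at hour 16; it finishes at 16 + 2 = hour 18.
Catering setup needs all of signage placement (finishes hour 18); seating layout (finishes hour 4). That puts its earliest start at hour 18; it finishes at 18 + 9 = hour 27.
Sound check cannot start until catering setup (finishes hour 27, plus 1-hour gap → hour 28); stage build (finishes hour 7, plus 2-hour gap → hour 9). The controlling bound is hour 28, so sound check finishes at 28 + 1 = hour 29.
After sound check (finishes hour 29, plus 1-hour gap → hour 30), final walkthrough can start at hour 30 and finishes at hour 35.
The earliest everything can be done is hour 35, which is after the deadline of 28, so it is not possible.

No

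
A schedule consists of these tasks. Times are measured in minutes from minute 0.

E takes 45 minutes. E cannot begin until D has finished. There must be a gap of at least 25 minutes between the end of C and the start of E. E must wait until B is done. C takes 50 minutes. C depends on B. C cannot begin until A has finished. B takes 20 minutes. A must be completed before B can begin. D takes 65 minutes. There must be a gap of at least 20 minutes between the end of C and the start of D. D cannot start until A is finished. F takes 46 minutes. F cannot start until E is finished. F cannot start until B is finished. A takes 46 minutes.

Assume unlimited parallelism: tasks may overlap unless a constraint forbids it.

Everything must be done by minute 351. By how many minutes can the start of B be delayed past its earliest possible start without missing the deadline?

A has no prerequisites, so it starts at minute 0 and finishes at minute 46.
B cannot begin until A (finishes minute 46). It runs from minute 46 to 46 + 20 = minute 66.

Working backward from the deadline:
To finish by minute 351, F (duration 46) must start no later than minute 305.
E feeds into F (must start by minute 305); so E must finish by minute 305 and therefore start by minute 260.
D has to be done before E (must start by minute 260). That means finishing by minute 260, i.e. starting by 260 − 65 = minute 195.
C has several dependents: D (must start by minute 195, minus 20-minute gap → minute 175); E (must start by minute 260, minus 25-minute gap → minute 235). The earliest of those limits is minute 175, so C must start by 175 − 50 = minute 125.
For B: C (must start by minute 125); E (must start by minute 260); F (must start by minute 305). The most restrictive is minute 125; with a 20-minute duration, B must start by minute 105.
So B can start as early as minute 46 and as late as minute 105, giving 105 − 46 = 59 minutes of slack.

59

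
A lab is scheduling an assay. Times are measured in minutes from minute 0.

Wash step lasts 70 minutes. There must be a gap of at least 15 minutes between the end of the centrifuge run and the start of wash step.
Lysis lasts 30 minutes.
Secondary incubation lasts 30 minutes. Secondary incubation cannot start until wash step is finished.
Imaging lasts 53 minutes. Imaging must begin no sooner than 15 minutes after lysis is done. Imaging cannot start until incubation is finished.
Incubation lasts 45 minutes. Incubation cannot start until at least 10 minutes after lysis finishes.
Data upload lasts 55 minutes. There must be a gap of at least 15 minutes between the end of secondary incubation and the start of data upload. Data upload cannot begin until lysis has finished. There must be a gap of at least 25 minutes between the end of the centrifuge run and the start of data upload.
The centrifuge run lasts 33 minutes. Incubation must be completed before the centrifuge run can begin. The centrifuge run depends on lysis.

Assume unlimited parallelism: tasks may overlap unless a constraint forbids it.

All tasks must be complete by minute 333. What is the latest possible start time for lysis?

30

Data upload has no dependents, so it just needs to finish by minute 333. Starting by 333 − 55 = minute 278 achieves that.
Since data upload (must start by minute 278, minus 15-minute gap → minute 263) depends on it, secondary incubation must finish by minute 263. Backing off its 30-minute duration gives a latest start of minute 233.
Since secondary incubation (must start by minute 233) depends on it, wash step must finish by minute 233. Backing off its 70-minute duration gives a latest start of minute 163.
The centrifuge run must finish in time for wash step (must start by minute 163, minus 15-minute gap → minute 148); data upload (must start by minute 278, minus 25-minute gap → minute 253). The tightest is minute 148, so the centrifuge run must start by 148 − 33 = minute 115.
Imaging has no dependents, so it just needs to finish by minute 333. Starting by 333 − 53 = minute 280 achieves that.
Incubation must finish in time for the centrifuge run (must start by minute 115); imaging (must start by minute 280). The tightest is minute 115, so incubation must start by 115 − 45 = minute 70.
Lysis must finish in time for incubation (must start by minute 70, minus 10-minute gap → minute 60); the centrifuge run (must start by minute 115); imaging (must start by minute 280, minus 15-minute gap → minute 265); data upload (must start by minute 278). The tightest is minute 60, so lysis must start by 60 − 30 = minute 30.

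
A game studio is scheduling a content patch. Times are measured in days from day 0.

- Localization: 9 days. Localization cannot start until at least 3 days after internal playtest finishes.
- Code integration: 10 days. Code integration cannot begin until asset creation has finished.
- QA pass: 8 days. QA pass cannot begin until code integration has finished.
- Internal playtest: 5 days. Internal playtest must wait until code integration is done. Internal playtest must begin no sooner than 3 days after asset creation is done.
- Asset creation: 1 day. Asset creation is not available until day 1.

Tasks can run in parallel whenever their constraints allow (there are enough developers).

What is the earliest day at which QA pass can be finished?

20

Asset creation cannot begin until its own release at day 1. It runs from day 1 to 1 + 1 = day 2.
After asset creation (finishes day 2), code integration can start at day 2 and finishes at day 12.
QA pass waits on code integration (finishes day 12), so it starts at day 12 and finishes at 12 + 8 = day 20.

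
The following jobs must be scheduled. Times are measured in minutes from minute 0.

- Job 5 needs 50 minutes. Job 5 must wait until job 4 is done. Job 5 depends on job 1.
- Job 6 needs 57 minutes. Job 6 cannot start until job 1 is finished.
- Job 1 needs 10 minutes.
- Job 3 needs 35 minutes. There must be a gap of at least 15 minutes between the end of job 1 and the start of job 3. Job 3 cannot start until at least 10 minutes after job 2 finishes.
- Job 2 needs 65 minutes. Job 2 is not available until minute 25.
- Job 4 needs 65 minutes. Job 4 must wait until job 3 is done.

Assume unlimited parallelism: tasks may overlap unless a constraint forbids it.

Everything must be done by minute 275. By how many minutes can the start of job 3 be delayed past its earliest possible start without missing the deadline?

After its own release at minute 25, job 2 can start at minute 25 and finishes at minute 90.
Job 1 has no prerequisites, so it starts at minute 0 and finishes at minute 10.
Job 3 has to wait for job 1 (finishes minute 10, plus 15-minute gap → minute 25); job 2 (finishes minute 90, plus 10-minute gap → minute 100). The latest of these is minute 100, so job 3 runs minute 100 to 100 + 35 = minute 135.

Working backward from the deadline:
Job 5 has no dependents, so it just needs to finish by minute 275. Starting by 275 − 50 = minute 225 achieves that.
Since job 5 (must start by minute 225) depends on it, job 4 must finish by minute 225. Backing off its 65-minute duration gives a latest start of minute 160.
Job 3 feeds into job 4 (must start by minute 160); so job 3 must finish by minute 160 and therefore start by minute 125.
So job 3 can start as early as minute 100 and as late as minute 125, giving 125 − 100 = 25 minutes of slack.

25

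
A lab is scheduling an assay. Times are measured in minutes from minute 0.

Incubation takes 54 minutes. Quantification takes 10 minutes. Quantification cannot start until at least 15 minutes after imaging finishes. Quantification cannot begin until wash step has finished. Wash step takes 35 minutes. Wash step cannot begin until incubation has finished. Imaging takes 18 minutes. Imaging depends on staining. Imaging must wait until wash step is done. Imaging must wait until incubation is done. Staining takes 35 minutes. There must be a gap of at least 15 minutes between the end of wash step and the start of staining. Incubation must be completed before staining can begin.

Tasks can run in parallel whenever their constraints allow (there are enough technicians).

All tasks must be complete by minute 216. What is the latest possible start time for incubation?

To finish by minute 216, quantification (duration 10) must start no later than minute 206.
Imaging feeds into quantification (must start by minute 206, minus 15-minute gap → minute 191); so imaging must finish by minute 191 and therefore start by minute 173.
Staining feeds into imaging (must start by minute 173); so staining must finish by minute 173 and therefore start by minute 138.
Wash step feeds staining (must start by minute 138, minus 15-minute gap → minute 123); imaging (must start by minute 173); quantification (must start by minute 206). Taking the minimum, wash step must finish by minute 123 and start by 123 − 35 = minute 88.
Incubation feeds wash step (must start by minute 88); staining (must start by minute 138); imaging (must start by minute 173). Taking the minimum, incubation must finish by minute 88 and start by 88 − 54 = minute 34.

34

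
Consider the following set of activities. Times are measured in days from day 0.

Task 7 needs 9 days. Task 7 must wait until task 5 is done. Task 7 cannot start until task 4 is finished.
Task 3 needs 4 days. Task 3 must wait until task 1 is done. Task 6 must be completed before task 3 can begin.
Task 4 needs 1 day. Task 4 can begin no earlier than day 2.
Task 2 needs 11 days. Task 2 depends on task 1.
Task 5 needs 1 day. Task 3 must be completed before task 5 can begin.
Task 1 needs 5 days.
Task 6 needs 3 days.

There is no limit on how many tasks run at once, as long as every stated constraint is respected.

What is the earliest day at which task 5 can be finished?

Task 6 can start immediately at day 0; it finishes at day 3.
Task 1 has no prerequisites, so it starts at day 0 and finishes at day 5.
Task 3 cannot start until task 1 (finishes day 5); task 6 (finishes day 3). The controlling bound is day 5, so task 3 finishes at 5 + 4 = day 9.
After task 3 (finishes day 9), task 5 can start at day 9 and finishes at day 10.

10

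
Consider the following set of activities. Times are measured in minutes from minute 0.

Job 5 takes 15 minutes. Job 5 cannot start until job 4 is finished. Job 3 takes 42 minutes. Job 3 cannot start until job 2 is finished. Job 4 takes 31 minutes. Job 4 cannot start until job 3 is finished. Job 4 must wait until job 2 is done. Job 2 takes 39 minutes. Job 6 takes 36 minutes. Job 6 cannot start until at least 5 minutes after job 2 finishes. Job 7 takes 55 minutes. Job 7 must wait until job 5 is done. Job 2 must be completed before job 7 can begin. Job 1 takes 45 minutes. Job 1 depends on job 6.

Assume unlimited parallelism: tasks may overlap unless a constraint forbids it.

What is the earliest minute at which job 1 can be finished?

125

Nothing blocks job 2, so it runs from minute 0 to minute 39.
Job 6 waits on job 2 (finishes minute 39, plus 5-minute gap → minute 44), so it starts at minute 44 and finishes at 44 + 36 = minute 80.
Job 1 cannot begin until job 6 (finishes minute 80). It runs from minute 80 to 80 + 45 = minute 125.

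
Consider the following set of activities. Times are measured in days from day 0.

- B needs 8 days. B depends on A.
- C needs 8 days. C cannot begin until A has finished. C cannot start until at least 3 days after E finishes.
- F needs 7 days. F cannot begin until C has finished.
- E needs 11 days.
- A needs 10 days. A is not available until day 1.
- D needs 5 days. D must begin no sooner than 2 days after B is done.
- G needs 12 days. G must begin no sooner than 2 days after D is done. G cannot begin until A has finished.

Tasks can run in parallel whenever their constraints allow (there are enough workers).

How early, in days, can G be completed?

40

After its own release at day 1, A can start at day 1 and finishes at day 11.
B cannot begin until A (finishes day 11). It runs from day 11 to 11 + 8 = day 19.
D waits on B (finishes day 19, plus 2-day gap → day 21), so it starts at day 21 and finishes at 21 + 5 = day 26.
For G: D (finishes day 26, plus 2-day gap → day 28); A (finishes day 11). Taking the maximum gives a start of day 28, and it finishes at 28 + 12 = day 40.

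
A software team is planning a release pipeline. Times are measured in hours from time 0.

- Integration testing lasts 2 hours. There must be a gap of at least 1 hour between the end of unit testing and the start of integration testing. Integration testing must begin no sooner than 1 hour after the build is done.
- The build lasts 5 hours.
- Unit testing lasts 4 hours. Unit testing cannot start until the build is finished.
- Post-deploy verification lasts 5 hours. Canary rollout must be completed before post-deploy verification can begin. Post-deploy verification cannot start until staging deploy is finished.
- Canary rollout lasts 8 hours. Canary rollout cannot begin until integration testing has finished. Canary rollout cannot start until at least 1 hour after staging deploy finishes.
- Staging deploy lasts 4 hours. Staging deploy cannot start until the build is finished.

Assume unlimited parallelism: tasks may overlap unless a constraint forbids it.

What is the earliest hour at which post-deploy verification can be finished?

25

The build can start immediately at hour 0; it finishes at hour 5.
Staging deploy cannot begin until the build (finishes hour 5). It runs from hour 5 to 5 + 4 = hour 9.
Unit testing cannot begin until the build (finishes hour 5). It runs from hour 5 to 5 + 4 = hour 9.
For integration testing: unit testing (finishes hour 9, plus 1-hour gap → hour 10); the build (finishes hour 5, plus 1-hour gap → hour 6). Taking the maximum gives a start of hour 10, and it finishes at 10 + 2 = hour 12.
Canary rollout has to wait for integration testing (finishes hour 12); staging deploy (finishes hour 9, plus 1-hour gap → hour 10). The latest of these is hour 12, so canary rollout runs hour 12 to 12 + 8 = hour 20.
Post-deploy verification needs all of canary rollout (finishes hour 20); staging deploy (finishes hour 9). That puts its earliest start at hour 20; it finishes at 20 + 5 = hour 25.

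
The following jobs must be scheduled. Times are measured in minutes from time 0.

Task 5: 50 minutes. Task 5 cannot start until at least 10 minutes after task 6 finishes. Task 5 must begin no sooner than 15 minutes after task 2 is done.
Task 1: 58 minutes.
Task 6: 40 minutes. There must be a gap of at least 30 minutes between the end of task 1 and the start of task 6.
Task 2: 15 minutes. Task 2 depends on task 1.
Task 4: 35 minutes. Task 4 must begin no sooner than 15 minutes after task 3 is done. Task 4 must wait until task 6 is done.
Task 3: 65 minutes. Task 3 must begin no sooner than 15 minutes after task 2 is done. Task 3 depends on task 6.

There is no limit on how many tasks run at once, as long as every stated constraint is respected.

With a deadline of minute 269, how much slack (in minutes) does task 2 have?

Task 1 can start immediately at minute 0; it finishes at minute 58.
Task 2 cannot begin until task 1 (finishes minute 58). It runs from minute 58 to 58 + 15 = minute 73.

Working backward from the deadline:
Task 4 must finish by minute 269; it takes 35 minutes, so it must start by 269 − 35 = minute 234.
Task 3 must finish before task 4 (must start by minute 234, minus 15-minute gap → minute 219). With a 65-minute duration, task 3 must start by 219 − 65 = minute 154.
Task 5 has no dependents, so it just needs to finish by minute 269. Starting by 269 − 50 = minute 219 achieves that.
Task 2 must finish in time for task 3 (must start by minute 154, minus 15-minute gap → minute 139); task 5 (must start by minute 219, minus 15-minute gap → minute 204). The tightest is minute 139, so task 2 must start by 139 − 15 = minute 124.
So task 2 can start as early as minute 58 and as late as minute 124, giving 124 − 58 = 66 minutes of slack.

66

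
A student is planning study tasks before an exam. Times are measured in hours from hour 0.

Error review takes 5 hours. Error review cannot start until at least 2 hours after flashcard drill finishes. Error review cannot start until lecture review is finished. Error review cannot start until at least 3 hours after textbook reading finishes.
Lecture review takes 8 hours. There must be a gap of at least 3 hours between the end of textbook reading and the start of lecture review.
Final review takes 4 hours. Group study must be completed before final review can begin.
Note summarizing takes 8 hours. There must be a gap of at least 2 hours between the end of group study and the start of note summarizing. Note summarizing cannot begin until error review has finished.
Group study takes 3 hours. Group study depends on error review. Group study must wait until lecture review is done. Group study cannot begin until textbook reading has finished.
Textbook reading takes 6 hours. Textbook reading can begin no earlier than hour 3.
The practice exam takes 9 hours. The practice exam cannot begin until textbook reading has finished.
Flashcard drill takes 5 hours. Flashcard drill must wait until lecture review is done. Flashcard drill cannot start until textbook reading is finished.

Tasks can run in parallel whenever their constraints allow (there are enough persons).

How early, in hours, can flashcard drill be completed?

Textbook reading waits on its own release at hour 3, so it starts at hour 3 and finishes at 3 + 6 = hour 9.
Lecture review waits on textbook reading (finishes hour 9, plus 3-hour gap → hour 12), so it starts at hour 12 and finishes at 12 + 8 = hour 20.
For flashcard drill: lecture review (finishes hour 20); textbook reading (finishes hour 9). Taking the maximum gives a start of hour 20, and it finishes at 20 + 5 = hour 25.

25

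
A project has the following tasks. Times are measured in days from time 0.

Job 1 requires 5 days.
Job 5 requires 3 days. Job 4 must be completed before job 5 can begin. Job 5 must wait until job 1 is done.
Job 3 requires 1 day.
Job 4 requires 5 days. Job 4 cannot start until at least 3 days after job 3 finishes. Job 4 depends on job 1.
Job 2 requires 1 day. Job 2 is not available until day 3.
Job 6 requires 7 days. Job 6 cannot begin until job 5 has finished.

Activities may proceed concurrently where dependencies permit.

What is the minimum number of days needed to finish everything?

20

Job 3 has no prerequisites, so it starts at day 0 and finishes at day 1.
After its own release at day 3, job 2 can start at day 3 and finishes at day 4.
Job 1 can start immediately at day 0; it finishes at day 5.
Job 4 needs all of job 3 (finishes day 1, plus 3-day gap → day 4); job 1 (finishes day 5). That puts its earliest start at day 5; it finishes at 5 + 5 = day 10.
Job 5 cannot start until job 4 (finishes day 10); job 1 (finishes day 5). The controlling bound is day 10, so job 5 finishes at 10 + 3 = day 13.
After job 5 (finishes day 13), job 6 can start at day 13 and finishes at day 20.
All tasks are finished once the last one completes. Finish times: Job 1 at 5, Job 2 at 4, Job 3 at 1, Job 4 at 10, Job 5 at 13, Job 6 at 20. The latest is day 20.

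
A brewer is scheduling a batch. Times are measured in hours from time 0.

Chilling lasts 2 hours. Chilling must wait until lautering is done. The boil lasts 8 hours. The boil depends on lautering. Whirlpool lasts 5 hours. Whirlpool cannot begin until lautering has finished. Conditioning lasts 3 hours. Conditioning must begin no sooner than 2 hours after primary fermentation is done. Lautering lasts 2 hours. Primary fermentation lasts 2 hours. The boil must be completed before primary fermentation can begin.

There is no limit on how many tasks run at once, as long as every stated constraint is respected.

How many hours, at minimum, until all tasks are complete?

Nothing blocks lautering, so it runs from hour 0 to hour 2.
After lautering (finishes hour 2), chilling can start at hour 2 and finishes at hour 4.
Whirlpool cannot begin until lautering (finishes hour 2). It runs from hour 2 to 2 + 5 = hour 7.
The boil waits on lautering (finishes hour 2), so it starts at hour 2 and finishes at 2 + 8 = hour 10.
Primary fermentation waits on the boil (finishes hour 10), so it starts at hour 10 and finishes at 10 + 2 = hour 12.
Conditioning cannot begin until primary fermentation (finishes hour 12, plus 2-hour gap → hour 14). It runs from hour 14 to 14 + 3 = hour 17.
All tasks are finished once the last one completes. Finish times: Lautering at 2, The boil at 10, Whirlpool at 7, Chilling at 4, Primary fermentation at 12, Conditioning at 17. The latest is hour 17.

17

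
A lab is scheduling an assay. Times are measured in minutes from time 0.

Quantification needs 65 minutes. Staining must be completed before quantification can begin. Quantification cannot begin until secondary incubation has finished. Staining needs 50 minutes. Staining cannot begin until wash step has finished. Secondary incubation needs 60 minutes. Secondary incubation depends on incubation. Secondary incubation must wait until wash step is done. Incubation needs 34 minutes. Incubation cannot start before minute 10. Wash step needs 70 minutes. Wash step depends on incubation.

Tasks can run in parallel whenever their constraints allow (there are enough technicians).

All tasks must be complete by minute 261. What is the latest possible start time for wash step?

66

Quantification must finish by minute 261; it takes 65 minutes, so it must start by 261 − 65 = minute 196.
Staining feeds into quantification (must start by minute 196); so staining must finish by minute 196 and therefore start by minute 146.
Secondary incubation has to be done before quantification (must start by minute 196). That means finishing by minute 196, i.e. starting by 196 − 60 = minute 136.
For wash step: staining (must start by minute 146); secondary incubation (must start by minute 136). The most restrictive is minute 136; with a 70-minute duration, wash step must start by minute 66.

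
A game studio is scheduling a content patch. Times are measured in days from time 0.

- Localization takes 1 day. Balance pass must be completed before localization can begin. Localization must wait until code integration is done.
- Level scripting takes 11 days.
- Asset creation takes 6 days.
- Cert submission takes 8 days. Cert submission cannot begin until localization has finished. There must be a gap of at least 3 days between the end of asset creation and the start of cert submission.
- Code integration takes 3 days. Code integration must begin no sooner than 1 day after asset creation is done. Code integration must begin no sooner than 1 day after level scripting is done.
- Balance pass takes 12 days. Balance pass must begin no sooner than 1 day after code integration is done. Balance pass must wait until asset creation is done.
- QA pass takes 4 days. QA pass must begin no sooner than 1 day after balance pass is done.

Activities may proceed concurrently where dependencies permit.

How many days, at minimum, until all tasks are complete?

37

Level scripting can start immediately at day 0; it finishes at day 11.
Asset creation can start immediately at day 0; it finishes at day 6.
Code integration needs all of asset creation (finishes day 6, plus 1-day gap → day 7); level scripting (finishes day 11, plus 1-day gap → day 12). That puts its earliest start at day 12; it finishes at 12 + 3 = day 15.
Balance pass has to wait for code integration (finishes day 15, plus 1-day gap → day 16); asset creation (finishes day 6). The latest of these is day 16, so balance pass runs day 16 to 16 + 12 = day 28.
QA pass waits on balance pass (finishes day 28, plus 1-day gap → day 29), so it starts at day 29 and finishes at 29 + 4 = day 33.
Localization cannot start until balance pass (finishes day 28); code integration (finishes day 15). The controlling bound is day 28, so localization finishes at 28 + 1 = day 29.
Cert submission has to wait for localization (finishes day 29); asset creation (finishes day 6, plus 3-day gap → day 9). The latest of these is day 29, so cert submission runs day 29 to 29 + 8 = day 37.
All tasks are finished once the last one completes. Finish times: Asset creation at 6, Level scripting at 11, Code integration at 15, Balance pass at 28, Localization at 29, QA pass at 33, Cert submission at 37. The latest is day 37.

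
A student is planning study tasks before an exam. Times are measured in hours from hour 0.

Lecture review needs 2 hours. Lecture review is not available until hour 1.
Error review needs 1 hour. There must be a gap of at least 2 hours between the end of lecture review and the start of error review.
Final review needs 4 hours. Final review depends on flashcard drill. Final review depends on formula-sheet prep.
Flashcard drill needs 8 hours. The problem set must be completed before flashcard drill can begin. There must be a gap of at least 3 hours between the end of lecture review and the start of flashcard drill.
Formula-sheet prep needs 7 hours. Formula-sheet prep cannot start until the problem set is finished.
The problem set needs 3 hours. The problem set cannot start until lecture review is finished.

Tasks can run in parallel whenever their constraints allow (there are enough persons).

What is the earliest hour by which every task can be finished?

18

Lecture review cannot begin until its own release at hour 1. It runs from hour 1 to 1 + 2 = hour 3.
After lecture review (finishes hour 3, plus 2-hour gap → hour 5), error review can start at hour 5 and finishes at hour 6.
After lecture review (finishes hour 3), the problem set can start at hour 3 and finishes at hour 6.
Formula-sheet prep cannot begin until the problem set (finishes hour 6). It runs from hour 6 to 6 + 7 = hour 13.
Flashcard drill needs all of the problem set (finishes hour 6); lecture review (finishes hour 3, plus 3-hour gap → hour 6). That puts its earliest start at hour 6; it finishes at 6 + 8 = hour 14.
Final review cannot start until flashcard drill (finishes hour 14); formula-sheet prep (finishes hour 13). The controlling bound is hour 14, so final review finishes at 14 + 4 = hour 18.
All tasks are finished once the last one completes. Finish times: Lecture review at 3, The problem set at 6, Flashcard drill at 14, Error review at 6, Formula-sheet prep at 13, Final review at 18. The latest is hour 18.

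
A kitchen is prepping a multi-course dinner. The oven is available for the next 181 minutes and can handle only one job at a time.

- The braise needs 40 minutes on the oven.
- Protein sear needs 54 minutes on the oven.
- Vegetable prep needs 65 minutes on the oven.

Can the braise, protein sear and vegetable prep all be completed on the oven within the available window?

Yes

Running back to back, the jobs need 40 + 54 + 65 = 159 minutes on the oven.
Since 159 ≤ 181, they fit within the window.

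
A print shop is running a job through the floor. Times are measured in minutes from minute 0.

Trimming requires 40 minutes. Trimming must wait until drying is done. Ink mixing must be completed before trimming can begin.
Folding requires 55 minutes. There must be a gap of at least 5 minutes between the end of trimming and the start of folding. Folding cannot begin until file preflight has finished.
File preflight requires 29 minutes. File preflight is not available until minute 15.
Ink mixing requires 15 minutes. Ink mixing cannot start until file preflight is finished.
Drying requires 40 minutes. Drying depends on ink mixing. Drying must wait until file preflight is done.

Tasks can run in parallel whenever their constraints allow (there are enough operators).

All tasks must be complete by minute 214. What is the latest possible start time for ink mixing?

59

Nothing follows folding; the deadline of minute 214 is its only limit. It must start by 214 − 55 = minute 159.
Trimming must finish before folding (must start by minute 159, minus 5-minute gap → minute 154). With a 40-minute duration, trimming must start by 154 − 40 = minute 114.
Drying must finish before trimming (must start by minute 114). With a 40-minute duration, drying must start by 114 − 40 = minute 74.
Ink mixing has several dependents: drying (must start by minute 74); trimming (must start by minute 114). The earliest of those limits is minute 74, so ink mixing must start by 74 − 15 = minute 59.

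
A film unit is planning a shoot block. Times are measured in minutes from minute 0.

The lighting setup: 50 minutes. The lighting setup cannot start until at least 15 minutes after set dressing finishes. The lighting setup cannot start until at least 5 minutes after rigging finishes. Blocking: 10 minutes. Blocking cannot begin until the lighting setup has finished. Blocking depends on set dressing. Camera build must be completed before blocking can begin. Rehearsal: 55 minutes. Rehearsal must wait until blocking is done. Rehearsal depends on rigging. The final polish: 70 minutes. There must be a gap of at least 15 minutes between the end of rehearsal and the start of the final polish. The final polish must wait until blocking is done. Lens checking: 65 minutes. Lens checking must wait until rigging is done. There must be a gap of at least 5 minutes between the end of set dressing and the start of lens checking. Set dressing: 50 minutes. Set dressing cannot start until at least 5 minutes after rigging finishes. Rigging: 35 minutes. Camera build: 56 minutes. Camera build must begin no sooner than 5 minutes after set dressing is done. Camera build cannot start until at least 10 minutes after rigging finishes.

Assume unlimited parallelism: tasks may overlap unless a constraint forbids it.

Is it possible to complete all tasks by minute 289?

No

Rigging has no prerequisites, so it starts at minute 0 and finishes at minute 35.
Set dressing cannot begin until rigging (finishes minute 35, plus 5-minute gap → minute 40). It runs from minute 40 to 40 + 50 = minute 90.
Lens checking needs all of rigging (finishes minute 35); set dressing (finishes minute 90, plus 5-minute gap → minute 95). That puts its earliest start at minute 95; it finishes at 95 + 65 = minute 160.
For camera build: set dressing (finishes minute 90, plus 5-minute gap → minute 95); rigging (finishes minute 35, plus 10-minute gap → minute 45). Taking the maximum gives a start of minute 95, and it finishes at 95 + 56 = minute 151.
The lighting setup has to wait for set dressing (finishes minute 90, plus 15-minute gap → minute 105); rigging (finishes minute 35, plus 5-minute gap → minute 40). The latest of these is minute 105, so the lighting setup runs minute 105 to 105 + 50 = minute 155.
Blocking cannot start until the lighting setup (finishes minute 155); set dressing (finishes minute 90); camera build (finishes minute 151). The controlling bound is minute 155, so blocking finishes at 155 + 10 = minute 165.
Rehearsal has to wait for blocking (finishes minute 165); rigging (finishes minute 35). The latest of these is minute 165, so rehearsal runs minute 165 to 165 + 55 = minute 220.
The final polish needs all of rehearsal (finishes minute 220, plus 15-minute gap → minute 235); blocking (finishes minute 165). That puts its earliest start at minute 235; it finishes at 235 + 70 = minute 305.
The earliest everything can be done is minute 305, which is after the deadline of 289, so it is not possible.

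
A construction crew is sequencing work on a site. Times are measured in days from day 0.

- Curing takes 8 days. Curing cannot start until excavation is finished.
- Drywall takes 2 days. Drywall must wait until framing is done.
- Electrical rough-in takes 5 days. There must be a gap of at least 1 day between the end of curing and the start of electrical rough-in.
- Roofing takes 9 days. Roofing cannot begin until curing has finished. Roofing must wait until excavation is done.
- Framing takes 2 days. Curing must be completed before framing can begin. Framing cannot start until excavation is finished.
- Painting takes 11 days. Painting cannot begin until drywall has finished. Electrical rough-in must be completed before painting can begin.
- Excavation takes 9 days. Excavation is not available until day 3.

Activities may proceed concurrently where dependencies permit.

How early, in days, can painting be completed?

After its own release at day 3, excavation can start at day 3 and finishes at day 12.
After excavation (finishes day 12), curing can start at day 12 and finishes at day 20.
Electrical rough-in waits on curing (finishes day 20, plus 1-day gap → day 21), so it starts at day 21 and finishes at 21 + 5 = day 26.
For framing: curing (finishes day 20); excavation (finishes day 12). Taking the maximum gives a start of day 20, and it finishes at 20 + 2 = day 22.
After framing (finishes day 22), drywall can start at day 22 and finishes at day 24.
Painting has to wait for drywall (finishes day 24); electrical rough-in (finishes day 26). The latest of these is day 26, so painting runs day 26 to 26 + 11 = day 37.

37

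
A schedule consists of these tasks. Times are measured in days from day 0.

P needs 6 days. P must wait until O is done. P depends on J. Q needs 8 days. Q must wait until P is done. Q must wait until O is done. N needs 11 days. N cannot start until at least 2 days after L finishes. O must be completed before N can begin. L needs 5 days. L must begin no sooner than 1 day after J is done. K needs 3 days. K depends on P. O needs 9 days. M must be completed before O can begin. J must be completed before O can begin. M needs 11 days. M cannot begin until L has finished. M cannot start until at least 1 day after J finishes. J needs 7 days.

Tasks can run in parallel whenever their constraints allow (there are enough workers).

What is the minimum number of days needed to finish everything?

Nothing blocks J, so it runs from day 0 to day 7.
After J (finishes day 7, plus 1-day gap → day 8), L can start at day 8 and finishes at day 13.
M has to wait for L (finishes day 13); J (finishes day 7, plus 1-day gap → day 8). The latest of these is day 13, so M runs day 13 to 13 + 11 = day 24.
For O: M (finishes day 24); J (finishes day 7). Taking the maximum gives a start of day 24, and it finishes at 24 + 9 = day 33.
P needs all of O (finishes day 33); J (finishes day 7). That puts its earliest start at day 33; it finishes at 33 + 6 = day 39.
For Q: P (finishes day 39); O (finishes day 33). Taking the maximum gives a start of day 39, and it finishes at 39 + 8 = day 47.
After P (finishes day 39), K can start at day 39 and finishes at day 42.
For N: L (finishes day 13, plus 2-day gap → day 15); O (finishes day 33). Taking the maximum gives a start of day 33, and it finishes at 33 + 11 = day 44.
All tasks are finished once the last one completes. Finish times: J at 7, K at 42, L at 13, M at 24, N at 44, O at 33, P at 39, Q at 47. The latest is day 47.

47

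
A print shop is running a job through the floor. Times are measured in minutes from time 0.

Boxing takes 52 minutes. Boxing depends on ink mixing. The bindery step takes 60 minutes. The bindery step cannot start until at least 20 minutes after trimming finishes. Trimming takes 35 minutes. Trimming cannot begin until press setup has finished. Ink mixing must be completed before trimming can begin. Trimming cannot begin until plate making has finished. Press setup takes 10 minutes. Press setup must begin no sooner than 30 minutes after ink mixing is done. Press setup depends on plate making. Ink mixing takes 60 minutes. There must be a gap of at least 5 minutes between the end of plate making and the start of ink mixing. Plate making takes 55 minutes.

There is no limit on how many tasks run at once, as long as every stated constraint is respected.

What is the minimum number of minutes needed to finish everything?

Nothing blocks plate making, so it runs from minute 0 to minute 55.
Ink mixing cannot begin until plate making (finishes minute 55, plus 5-minute gap → minute 60). It runs from minute 60 to 60 + 60 = minute 120.
After ink mixing (finishes minute 120), boxing can start at minute 120 and finishes at minute 172.
For press setup: ink mixing (finishes minute 120, plus 30-minute gap → minute 150); plate making (finishes minute 55). Taking the maximum gives a start of minute 150, and it finishes at 150 + 10 = minute 160.
Trimming has to wait for press setup (finishes minute 160); ink mixing (finishes minute 120); plate making (finishes minute 55). The latest of these is minute 160, so trimming runs minute 160 to 160 + 35 = minute 195.
The bindery step cannot begin until trimming (finishes minute 195, plus 20-minute gap → minute 215). It runs from minute 215 to 215 + 60 = minute 275.
All tasks are finished once the last one completes. Finish times: Plate making at 55, Ink mixing at 120, Press setup at 160, Trimming at 195, The bindery step at 275, Boxing at 172. The latest is minute 275.

275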